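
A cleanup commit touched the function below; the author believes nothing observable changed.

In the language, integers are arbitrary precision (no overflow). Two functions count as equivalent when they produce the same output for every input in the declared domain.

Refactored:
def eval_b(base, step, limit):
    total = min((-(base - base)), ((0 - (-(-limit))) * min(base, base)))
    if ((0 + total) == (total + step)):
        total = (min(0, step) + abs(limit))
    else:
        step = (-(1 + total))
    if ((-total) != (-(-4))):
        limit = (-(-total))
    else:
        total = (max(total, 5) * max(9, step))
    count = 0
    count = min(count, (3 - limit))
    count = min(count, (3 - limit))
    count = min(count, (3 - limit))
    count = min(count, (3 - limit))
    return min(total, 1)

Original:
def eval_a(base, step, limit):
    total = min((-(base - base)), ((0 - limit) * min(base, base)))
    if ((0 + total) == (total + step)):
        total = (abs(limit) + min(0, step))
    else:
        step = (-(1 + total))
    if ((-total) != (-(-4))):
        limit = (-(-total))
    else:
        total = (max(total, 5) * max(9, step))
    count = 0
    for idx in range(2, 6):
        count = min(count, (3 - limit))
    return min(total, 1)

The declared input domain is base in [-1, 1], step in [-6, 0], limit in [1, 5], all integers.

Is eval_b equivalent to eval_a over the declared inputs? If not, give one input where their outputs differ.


Equivalent — the differences include constant usage differs, and local variable names differ, and min/max/abs usage differs, and loop structure differs, and arithmetic usage differs, and statement counts differ, yet no declared input distinguishes the two.
As a probe, take base=1, step=-5, limit=1: eval_a runs total := -1 | ((0 + total) == (total + step)): false | step := 0 | ((-total) != (-(-4))): true | limit := -1 | count := 0 | iter idx=2: | count := 0 | iter idx=3: | count := 0 | iter idx=4: | count := 0 | iter idx=5: | count := 0 | result -1; eval_b runs total := -1 | ((0 + total) == (total + step)): false | step := 0 | ((-total) != (-(-4))): true | limit := -1 | count := 0 | count := 0 | count := 0 | count := 0 | count := 0 | result -1; both end at -1.
Sweeping the whole domain (105 inputs) finds no disagreement.
verdict: equivalent


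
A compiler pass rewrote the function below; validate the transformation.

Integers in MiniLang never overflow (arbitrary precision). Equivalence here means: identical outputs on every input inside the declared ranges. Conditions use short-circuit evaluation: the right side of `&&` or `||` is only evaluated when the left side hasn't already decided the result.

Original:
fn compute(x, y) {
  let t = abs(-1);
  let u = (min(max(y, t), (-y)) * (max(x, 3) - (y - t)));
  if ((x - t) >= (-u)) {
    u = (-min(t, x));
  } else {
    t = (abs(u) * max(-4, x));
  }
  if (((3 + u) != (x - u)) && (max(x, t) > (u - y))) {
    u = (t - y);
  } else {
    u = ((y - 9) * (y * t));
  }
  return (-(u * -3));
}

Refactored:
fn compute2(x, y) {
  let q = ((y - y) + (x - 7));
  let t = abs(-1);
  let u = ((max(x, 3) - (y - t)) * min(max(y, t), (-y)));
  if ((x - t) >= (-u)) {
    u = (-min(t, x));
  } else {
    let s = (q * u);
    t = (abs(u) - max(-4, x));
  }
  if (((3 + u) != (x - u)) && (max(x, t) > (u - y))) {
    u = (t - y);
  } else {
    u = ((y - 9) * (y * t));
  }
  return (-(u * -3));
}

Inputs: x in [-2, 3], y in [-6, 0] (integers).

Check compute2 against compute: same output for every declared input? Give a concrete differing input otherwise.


These are not equivalent — on x=-2, y=0 the outputs split (0 vs 6).
compute: t = 1; u = 0; ((x - t) >= (-u)) -> false; t = 0; (((3 + u) != (x - u)) && (max(x, t) > (u - y))) -> false; u = 0; return 0
compute2: q = -9; t = 1; u = 0; ((x - t) >= (-u)) -> false; s = 0; t = 2; (((3 + u) != (x - u)) && (max(x, t) > (u - y))) -> true; u = 2; return 6
verdict: not equivalent; witness: x=-2, y=0


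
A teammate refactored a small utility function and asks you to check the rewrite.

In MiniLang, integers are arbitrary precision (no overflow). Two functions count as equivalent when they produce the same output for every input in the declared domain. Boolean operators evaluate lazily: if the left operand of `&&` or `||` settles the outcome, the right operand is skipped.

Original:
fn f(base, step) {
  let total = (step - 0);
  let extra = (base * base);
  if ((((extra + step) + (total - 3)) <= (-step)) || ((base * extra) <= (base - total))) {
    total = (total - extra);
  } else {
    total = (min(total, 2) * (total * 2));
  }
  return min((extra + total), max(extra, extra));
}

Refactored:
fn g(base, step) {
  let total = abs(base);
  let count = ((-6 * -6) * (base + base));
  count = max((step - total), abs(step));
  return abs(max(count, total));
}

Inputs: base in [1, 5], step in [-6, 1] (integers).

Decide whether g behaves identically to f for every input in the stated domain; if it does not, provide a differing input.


base=1, step=-6 yields -6 from f but 6 from g.
verdict: not equivalent; witness: base=1, step=-6


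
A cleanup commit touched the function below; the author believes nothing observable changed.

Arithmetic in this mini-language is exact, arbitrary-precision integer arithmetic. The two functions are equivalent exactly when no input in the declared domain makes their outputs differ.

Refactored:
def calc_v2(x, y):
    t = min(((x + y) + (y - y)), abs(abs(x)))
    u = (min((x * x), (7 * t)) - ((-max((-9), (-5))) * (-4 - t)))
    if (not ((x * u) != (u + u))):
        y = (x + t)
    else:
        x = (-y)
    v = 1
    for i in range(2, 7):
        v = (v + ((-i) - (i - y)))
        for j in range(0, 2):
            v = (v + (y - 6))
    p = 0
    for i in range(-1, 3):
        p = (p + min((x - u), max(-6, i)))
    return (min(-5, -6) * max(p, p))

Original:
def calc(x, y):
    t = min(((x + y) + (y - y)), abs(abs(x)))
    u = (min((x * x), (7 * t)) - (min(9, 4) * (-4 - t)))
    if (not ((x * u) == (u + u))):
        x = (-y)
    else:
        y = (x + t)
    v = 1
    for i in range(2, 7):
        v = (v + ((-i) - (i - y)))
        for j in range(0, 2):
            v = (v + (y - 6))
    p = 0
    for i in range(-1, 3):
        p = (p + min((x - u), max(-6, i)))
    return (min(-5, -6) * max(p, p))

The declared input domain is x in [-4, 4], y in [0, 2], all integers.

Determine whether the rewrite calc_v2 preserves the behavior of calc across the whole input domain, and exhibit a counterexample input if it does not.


Consider the input x=-3, y=2.
calc: t = -1; u = 5; (not ((x * u) == (u + u))) -> true; x = -2; v = 1; [i=2]; v = -1; [j=0]; v = -5; [j=1]; v = -9; [i=3]; v = -13; [j=0]; v = -17; [j=1]; v = -21; [i=4]; v = -27; [j=0]; v = -31; [j=1]; v = -35; [i=5]; v = -43; [j=0]; v = -47; [j=1]; v = -51; [i=6]; v = -61; [j=0]; v = -65; [j=1]; v = -69; p = 0; [i=-1]; p = -7; [i=0]; p = -14; [i=1]; p = -21; [i=2]; p = -28; return 168
calc_v2: t = -1; u = 8; (not ((x * u) != (u + u))) -> false; x = -2; v = 1; [i=2]; v = -1; [j=0]; v = -5; [j=1]; v = -9; [i=3]; v = -13; [j=0]; v = -17; [j=1]; v = -21; [i=4]; v = -27; [j=0]; v = -31; [j=1]; v = -35; [i=5]; v = -43; [j=0]; v = -47; [j=1]; v = -51; [i=6]; v = -61; [j=0]; v = -65; [j=1]; v = -69; p = 0; [i=-1]; p = -10; [i=0]; p = -20; [i=1]; p = -30; [i=2]; p = -40; return 240
168 vs 240 — the two versions disagree here.
verdict: not equivalent; witness: x=-3, y=2


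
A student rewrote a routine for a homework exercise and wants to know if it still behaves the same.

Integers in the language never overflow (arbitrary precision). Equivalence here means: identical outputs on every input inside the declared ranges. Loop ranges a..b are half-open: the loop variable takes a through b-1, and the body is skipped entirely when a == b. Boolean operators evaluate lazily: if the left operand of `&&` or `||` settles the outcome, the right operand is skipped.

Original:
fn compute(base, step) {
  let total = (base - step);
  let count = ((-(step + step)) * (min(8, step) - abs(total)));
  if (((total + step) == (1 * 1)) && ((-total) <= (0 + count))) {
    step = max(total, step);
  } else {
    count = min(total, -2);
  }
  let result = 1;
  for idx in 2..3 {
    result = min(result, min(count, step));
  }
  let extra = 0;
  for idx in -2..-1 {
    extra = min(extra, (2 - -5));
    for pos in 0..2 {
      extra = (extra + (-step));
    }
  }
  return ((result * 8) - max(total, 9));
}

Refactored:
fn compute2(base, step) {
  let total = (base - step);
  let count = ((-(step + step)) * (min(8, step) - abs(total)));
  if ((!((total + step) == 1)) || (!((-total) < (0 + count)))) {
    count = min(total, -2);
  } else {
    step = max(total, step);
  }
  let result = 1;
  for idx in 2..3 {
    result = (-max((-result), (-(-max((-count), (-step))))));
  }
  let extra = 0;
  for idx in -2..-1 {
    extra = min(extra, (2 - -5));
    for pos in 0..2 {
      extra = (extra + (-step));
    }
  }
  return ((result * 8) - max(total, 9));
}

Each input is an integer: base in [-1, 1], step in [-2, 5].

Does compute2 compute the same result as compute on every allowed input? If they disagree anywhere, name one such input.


Equivalent. The suspicious edit (`((-total) <= (0 + count))` became `((-total) < (0 + count))`) never changes the result for any input inside the declared domain.
Across all 24 domain points the two functions coincide.
One worked example (base=-1, step=0) — compute: total = -1; count = 0; (((total + step) == (1 * 1)) && ((-total) <= (0 + count))) -> false; count = -2; result = 1; [idx=2]; result = -2; extra = 0; [idx=-2]; extra = 0; [pos=0]; extra = 0; [pos=1]; extra = 0; return -25; compute2: total = -1; count = 0; ((!((total + step) == 1)) || (!((-total) < (0 + count)))) -> true; count = -2; result = 1; [idx=2]; result = -2; extra = 0; [idx=-2]; extra = 0; [pos=0]; extra = 0; [pos=1]; extra = 0; return -25; agreement on -25.
verdict: equivalent


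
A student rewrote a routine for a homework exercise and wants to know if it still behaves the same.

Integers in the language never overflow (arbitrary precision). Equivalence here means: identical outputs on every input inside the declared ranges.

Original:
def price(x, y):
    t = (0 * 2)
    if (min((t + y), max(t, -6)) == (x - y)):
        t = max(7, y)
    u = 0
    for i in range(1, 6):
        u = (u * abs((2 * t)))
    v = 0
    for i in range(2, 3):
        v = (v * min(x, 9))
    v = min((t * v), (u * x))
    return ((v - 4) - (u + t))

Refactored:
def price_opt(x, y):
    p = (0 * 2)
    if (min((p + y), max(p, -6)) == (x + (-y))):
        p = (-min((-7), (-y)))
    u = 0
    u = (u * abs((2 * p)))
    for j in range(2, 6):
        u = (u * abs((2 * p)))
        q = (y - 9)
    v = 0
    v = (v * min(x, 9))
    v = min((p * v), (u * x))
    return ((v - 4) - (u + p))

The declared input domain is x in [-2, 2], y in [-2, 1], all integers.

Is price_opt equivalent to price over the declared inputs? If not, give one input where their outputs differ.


Side by side, the visible changes include: local variable names differ, plus arithmetic usage differs, plus loop structure differs, plus min/max/abs usage differs, plus constant usage differs, plus statement counts differ.
Tracing x=-1, y=-2: price: t = 0; (min((t + y), max(t, -6)) == (x - y)) -> false; u = 0; [i=1]; u = 0; [i=2]; u = 0; [i=3]; u = 0; [i=4]; u = 0; [i=5]; u = 0; v = 0; [i=2]; v = 0; v = 0; return -4 | price_opt: p = 0; (min((p + y), max(p, -6)) == (x + (-y))) -> false; u = 0; u = 0; [j=2]; u = 0; q = -11; [j=3]; u = 0; q = -11; [j=4]; u = 0; q = -11; [j=5]; u = 0; q = -11; v = 0; v = 0; v = 0; return -4 — matching result -4.
Across all 20 domain points the two functions coincide.
verdict: equivalent


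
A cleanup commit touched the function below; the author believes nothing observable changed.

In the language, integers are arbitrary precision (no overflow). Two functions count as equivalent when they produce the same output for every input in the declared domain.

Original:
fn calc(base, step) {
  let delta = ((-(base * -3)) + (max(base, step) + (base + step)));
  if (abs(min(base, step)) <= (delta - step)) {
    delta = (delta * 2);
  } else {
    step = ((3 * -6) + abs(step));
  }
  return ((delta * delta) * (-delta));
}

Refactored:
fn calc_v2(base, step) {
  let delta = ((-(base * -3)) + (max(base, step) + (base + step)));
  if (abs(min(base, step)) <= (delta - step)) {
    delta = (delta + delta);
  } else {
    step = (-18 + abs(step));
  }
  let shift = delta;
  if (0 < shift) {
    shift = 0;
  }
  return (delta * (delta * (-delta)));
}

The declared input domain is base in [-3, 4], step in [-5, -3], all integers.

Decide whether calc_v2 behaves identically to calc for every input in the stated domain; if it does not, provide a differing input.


Changes here: comparison usage differs; local variable names differ; constant usage differs; branching structure differs; arithmetic usage differs; statement counts differ; the full 24-point sweep finds no disagreement.
verdict: equivalent


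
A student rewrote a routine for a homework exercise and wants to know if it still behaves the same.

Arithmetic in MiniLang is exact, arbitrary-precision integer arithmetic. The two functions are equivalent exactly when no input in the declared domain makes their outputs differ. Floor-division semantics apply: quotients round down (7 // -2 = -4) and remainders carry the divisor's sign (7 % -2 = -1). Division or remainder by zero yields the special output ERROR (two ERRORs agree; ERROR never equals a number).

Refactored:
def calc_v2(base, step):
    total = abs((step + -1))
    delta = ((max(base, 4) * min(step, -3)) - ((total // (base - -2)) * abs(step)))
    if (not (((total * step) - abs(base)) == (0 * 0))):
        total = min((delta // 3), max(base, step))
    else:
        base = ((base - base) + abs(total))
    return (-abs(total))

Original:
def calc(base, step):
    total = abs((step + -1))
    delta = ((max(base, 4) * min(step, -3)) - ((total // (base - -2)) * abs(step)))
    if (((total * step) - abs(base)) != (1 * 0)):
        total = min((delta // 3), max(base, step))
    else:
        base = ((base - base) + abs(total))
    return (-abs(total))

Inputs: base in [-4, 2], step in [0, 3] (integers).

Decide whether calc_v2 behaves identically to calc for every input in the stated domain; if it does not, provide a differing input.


The one real change (`1` became `0`) has no effect anywhere in the declared ranges.
Spot check at base=-1, step=1 — calc: total = 0; delta = -12; (((total * step) - abs(base)) != (1 * 0)) -> true; total = -4; return -4. calc_v2: total = 0; delta = -12; (not (((total * step) - abs(base)) == (0 * 0))) -> true; total = -4; return -4. Both give -4.
Checked all 28 inputs in the declared domain: the outputs agree on every one.
verdict: equivalent


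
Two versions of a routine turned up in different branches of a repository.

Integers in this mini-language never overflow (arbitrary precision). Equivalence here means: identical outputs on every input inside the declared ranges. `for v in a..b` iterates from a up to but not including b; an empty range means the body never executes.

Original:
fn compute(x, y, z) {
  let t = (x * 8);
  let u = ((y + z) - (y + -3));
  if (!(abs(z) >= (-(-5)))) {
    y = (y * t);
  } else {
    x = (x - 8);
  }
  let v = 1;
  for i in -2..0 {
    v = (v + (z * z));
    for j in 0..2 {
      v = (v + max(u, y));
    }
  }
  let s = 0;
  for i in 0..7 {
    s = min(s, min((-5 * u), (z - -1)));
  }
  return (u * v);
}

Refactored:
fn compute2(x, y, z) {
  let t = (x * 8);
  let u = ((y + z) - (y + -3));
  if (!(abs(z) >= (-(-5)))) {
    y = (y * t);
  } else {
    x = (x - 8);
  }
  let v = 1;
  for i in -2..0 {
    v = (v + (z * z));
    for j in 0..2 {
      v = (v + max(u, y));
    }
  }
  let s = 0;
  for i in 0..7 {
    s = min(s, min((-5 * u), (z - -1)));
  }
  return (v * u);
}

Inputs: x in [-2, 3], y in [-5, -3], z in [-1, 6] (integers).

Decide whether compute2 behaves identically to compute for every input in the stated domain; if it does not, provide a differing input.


Equivalent — the differences include same computation, different form, yet no declared input distinguishes the two.
Spot check at x=1, y=-3, z=5 — compute: t := 8 | u := 8 | (!(abs(z) >= (-(-5)))): false | x := -7 | v := 1 | iter i=-2: | v := 26 | iter j=0: | v := 34 | iter j=1: | v := 42 | iter i=-1: | v := 67 | iter j=0: | v := 75 | iter j=1: | v := 83 | s := 0 | iter i=0: | s := -40 | iter i=1: | s := -40 | iter i=2: | s := -40 | iter i=3: | s := -40 | iter i=4: | s := -40 | iter i=5: | s := -40 | iter i=6: | s := -40 | result 664. compute2: t := 8 | u := 8 | (!(abs(z) >= (-(-5)))): false | x := -7 | v := 1 | iter i=-2: | v := 26 | iter j=0: | v := 34 | iter j=1: | v := 42 | iter i=-1: | v := 67 | iter j=0: | v := 75 | iter j=1: | v := 83 | s := 0 | iter i=0: | s := -40 | iter i=1: | s := -40 | iter i=2: | s := -40 | iter i=3: | s := -40 | iter i=4: | s := -40 | iter i=5: | s := -40 | iter i=6: | s := -40 | result 664. Both give 664.
An exhaustive pass over the 144 declared inputs shows identical outputs.
verdict: equivalent


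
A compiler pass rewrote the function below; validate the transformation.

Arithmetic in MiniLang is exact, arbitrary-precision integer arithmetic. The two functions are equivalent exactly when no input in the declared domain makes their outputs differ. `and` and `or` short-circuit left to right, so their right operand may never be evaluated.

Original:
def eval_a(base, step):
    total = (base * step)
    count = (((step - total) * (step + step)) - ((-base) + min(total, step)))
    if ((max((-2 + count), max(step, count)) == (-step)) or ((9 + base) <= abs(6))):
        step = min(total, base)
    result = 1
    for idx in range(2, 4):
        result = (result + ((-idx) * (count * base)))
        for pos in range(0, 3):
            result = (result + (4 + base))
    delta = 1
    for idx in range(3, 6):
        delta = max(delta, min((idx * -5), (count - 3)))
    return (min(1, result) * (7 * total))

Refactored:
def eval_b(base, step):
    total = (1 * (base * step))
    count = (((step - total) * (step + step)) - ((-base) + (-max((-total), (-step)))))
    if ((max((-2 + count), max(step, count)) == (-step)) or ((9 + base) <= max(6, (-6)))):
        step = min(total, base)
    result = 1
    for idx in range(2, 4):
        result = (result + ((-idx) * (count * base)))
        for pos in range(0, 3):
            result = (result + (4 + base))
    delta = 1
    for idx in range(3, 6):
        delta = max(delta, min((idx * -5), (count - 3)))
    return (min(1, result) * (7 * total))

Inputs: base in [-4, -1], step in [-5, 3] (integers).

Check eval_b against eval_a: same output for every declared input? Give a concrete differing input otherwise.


Comparing the listings, the differences include: min/max/abs usage differs, and arithmetic usage differs, and constant usage differs.
One worked example (base=-4, step=-3) — eval_a: total = 12; count = 89; ((max((-2 + count), max(step, count)) == (-step)) or ((9 + base) <= abs(6))) -> true; step = -4; result = 1; [idx=2]; result = 713; [pos=0]; result = 713; [pos=1]; result = 713; [pos=2]; result = 713; [idx=3]; result = 1781; [pos=0]; result = 1781; [pos=1]; result = 1781; [pos=2]; result = 1781; delta = 1; [idx=3]; delta = 1; [idx=4]; delta = 1; [idx=5]; delta = 1; return 84; eval_b: total = 12; count = 89; ((max((-2 + count), max(step, count)) == (-step)) or ((9 + base) <= max(6, (-6)))) -> true; step = -4; result = 1; [idx=2]; result = 713; [pos=0]; result = 713; [pos=1]; result = 713; [pos=2]; result = 713; [idx=3]; result = 1781; [pos=0]; result = 1781; [pos=1]; result = 1781; [pos=2]; result = 1781; delta = 1; [idx=3]; delta = 1; [idx=4]; delta = 1; [idx=5]; delta = 1; return 84; agreement on 84.
Checked all 36 inputs in the declared domain: the outputs agree on every one.
verdict: equivalent


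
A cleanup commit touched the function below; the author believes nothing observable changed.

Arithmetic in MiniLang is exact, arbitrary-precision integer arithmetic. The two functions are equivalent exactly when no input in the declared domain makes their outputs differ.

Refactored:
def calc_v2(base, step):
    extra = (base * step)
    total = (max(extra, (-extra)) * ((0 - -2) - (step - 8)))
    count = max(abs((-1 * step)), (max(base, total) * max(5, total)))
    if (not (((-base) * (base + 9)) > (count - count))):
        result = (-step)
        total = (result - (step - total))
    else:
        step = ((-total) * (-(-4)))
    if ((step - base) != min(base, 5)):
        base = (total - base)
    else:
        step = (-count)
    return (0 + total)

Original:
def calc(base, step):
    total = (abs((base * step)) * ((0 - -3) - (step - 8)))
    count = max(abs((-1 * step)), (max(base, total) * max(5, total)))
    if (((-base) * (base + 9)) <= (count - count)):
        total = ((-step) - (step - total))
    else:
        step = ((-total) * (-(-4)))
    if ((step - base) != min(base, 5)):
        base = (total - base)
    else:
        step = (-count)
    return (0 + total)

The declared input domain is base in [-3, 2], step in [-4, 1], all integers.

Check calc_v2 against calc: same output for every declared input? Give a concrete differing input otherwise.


The rewrite breaks on base=-3, step=-4, where the results are 180 and 168.
calc: total becomes 180; next count becomes 32400; next (((-base) * (base + 9)) <= (count - count)) evaluates to false; next step becomes -720; next ((step - base) != min(base, 5)) evaluates to true; next base becomes 183; next final value 180
calc_v2: extra becomes 12; next total becomes 168; next count becomes 28224; next (not (((-base) * (base + 9)) > (count - count))) evaluates to false; next step becomes -672; next ((step - base) != min(base, 5)) evaluates to true; next base becomes 171; next final value 168
verdict: not equivalent; witness: base=-3, step=-4


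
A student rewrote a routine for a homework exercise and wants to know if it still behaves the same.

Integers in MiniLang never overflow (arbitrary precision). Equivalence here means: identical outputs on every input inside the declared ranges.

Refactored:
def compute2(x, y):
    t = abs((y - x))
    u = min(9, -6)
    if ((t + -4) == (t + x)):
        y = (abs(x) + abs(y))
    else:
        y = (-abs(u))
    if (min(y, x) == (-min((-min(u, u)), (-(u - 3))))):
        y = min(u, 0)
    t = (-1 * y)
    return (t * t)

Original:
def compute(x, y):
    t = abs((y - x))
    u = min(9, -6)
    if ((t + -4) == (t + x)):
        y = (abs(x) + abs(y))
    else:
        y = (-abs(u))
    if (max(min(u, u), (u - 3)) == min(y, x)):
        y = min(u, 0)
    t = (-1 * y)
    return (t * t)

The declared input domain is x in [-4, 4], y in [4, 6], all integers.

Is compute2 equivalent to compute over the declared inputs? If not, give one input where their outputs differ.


This is a faithful refactor — min/max/abs usage differs, but the computed results match everywhere.
One worked example (x=3, y=4) — compute: t becomes 1; next u becomes -6; next ((t + -4) == (t + x)) evaluates to false; next y becomes -6; next (max(min(u, u), (u - 3)) == min(y, x)) evaluates to true; next y becomes -6; next t becomes 6; next final value 36; compute2: t becomes 1; next u becomes -6; next ((t + -4) == (t + x)) evaluates to false; next y becomes -6; next (min(y, x) == (-min((-min(u, u)), (-(u - 3))))) evaluates to true; next y becomes -6; next t becomes 6; next final value 36; agreement on 36.
An exhaustive pass over the 27 declared inputs shows identical outputs.
verdict: equivalent


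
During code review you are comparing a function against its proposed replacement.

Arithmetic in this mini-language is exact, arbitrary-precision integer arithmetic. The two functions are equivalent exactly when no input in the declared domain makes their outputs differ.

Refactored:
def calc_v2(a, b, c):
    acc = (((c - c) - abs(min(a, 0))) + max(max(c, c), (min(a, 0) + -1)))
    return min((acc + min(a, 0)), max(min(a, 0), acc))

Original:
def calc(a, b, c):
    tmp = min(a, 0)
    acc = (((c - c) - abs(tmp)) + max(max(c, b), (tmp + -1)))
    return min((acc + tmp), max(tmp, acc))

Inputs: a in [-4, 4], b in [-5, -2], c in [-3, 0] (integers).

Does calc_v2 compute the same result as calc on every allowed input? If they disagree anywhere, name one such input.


Consider the input a=-4, b=-2, c=-3.
calc: tmp = -4; acc = -6; return -10
calc_v2: acc = -7; return -11
-10 against -11: the behavior changed.
verdict: not equivalent; witness: a=-4, b=-2, c=-3


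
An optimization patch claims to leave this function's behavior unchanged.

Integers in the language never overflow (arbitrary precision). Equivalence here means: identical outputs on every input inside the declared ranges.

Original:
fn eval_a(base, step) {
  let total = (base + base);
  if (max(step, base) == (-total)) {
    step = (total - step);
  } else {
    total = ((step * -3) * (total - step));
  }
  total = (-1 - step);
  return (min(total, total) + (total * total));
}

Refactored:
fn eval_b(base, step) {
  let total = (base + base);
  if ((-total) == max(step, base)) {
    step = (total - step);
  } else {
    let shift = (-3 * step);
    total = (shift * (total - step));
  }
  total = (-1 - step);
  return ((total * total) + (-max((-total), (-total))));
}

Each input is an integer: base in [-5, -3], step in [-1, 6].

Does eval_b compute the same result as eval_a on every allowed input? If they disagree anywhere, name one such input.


Comparing the listings, the differences include: statement counts differ, plus local variable names differ, plus min/max/abs usage differs.
As a probe, take base=-3, step=-1: eval_a runs total := -6 | (max(step, base) == (-total)): false | total := -15 | total := 0 | result 0; eval_b runs total := -6 | ((-total) == max(step, base)): false | shift := 3 | total := -15 | total := 0 | result 0; both end at 0.
Checked all 24 inputs in the declared domain: the outputs agree on every one.
verdict: equivalent


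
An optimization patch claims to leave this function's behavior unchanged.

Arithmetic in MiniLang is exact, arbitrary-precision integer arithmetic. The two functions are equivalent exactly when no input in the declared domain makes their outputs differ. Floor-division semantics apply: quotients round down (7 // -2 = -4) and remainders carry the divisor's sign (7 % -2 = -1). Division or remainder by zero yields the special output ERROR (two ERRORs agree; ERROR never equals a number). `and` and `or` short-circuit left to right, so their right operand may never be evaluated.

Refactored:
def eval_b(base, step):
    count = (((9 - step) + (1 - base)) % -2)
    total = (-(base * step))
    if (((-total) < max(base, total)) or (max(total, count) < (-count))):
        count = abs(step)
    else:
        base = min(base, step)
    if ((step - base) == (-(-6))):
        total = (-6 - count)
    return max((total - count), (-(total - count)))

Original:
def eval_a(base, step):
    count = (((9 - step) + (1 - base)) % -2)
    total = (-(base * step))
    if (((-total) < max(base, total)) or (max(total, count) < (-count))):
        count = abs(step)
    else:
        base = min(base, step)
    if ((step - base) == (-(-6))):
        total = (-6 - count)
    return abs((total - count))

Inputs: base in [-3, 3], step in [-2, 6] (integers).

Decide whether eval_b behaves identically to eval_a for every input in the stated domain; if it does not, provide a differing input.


The two versions differ — the changes include min/max/abs usage differs; arithmetic usage differs.
Spot check at base=1, step=4 — eval_a: count becomes -1; next total becomes -4; next (((-total) < max(base, total)) or (max(total, count) < (-count))) evaluates to true; next count becomes 4; next ((step - base) == (-(-6))) evaluates to false; next final value 8. eval_b: count becomes -1; next total becomes -4; next (((-total) < max(base, total)) or (max(total, count) < (-count))) evaluates to true; next count becomes 4; next ((step - base) == (-(-6))) evaluates to false; next final value 8. Both give 8.
Every one of the 63 inputs gives matching results.
verdict: equivalent


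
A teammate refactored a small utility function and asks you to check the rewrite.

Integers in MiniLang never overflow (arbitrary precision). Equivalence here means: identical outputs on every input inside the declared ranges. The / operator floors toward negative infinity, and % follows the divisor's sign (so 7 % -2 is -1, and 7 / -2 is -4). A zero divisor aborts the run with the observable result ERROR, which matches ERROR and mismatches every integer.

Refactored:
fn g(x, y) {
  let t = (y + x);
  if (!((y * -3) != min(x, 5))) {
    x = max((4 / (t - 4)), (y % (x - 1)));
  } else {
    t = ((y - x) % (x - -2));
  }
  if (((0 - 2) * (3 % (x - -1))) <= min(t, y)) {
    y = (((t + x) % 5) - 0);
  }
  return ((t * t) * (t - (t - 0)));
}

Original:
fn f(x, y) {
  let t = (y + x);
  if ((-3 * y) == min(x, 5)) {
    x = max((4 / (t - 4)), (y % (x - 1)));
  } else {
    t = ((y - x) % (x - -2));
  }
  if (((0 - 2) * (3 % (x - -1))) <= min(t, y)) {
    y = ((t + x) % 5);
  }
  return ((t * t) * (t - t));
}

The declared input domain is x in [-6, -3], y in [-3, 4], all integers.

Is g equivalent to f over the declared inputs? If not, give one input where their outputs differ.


Comparing the listings, the differences include: boolean connective usage differs, arithmetic usage differs, constant usage differs, comparison usage differs.
Tracing x=-6, y=1: f: t = -5; ((-3 * y) == min(x, 5)) -> false; t = -1; (((0 - 2) * (3 % (x - -1))) <= min(t, y)) -> false; return 0 | g: t = -5; (!((y * -3) != min(x, 5))) -> false; t = -1; (((0 - 2) * (3 % (x - -1))) <= min(t, y)) -> false; return 0 — matching result 0.
Sweeping the whole domain (32 inputs) finds no disagreement.
verdict: equivalent


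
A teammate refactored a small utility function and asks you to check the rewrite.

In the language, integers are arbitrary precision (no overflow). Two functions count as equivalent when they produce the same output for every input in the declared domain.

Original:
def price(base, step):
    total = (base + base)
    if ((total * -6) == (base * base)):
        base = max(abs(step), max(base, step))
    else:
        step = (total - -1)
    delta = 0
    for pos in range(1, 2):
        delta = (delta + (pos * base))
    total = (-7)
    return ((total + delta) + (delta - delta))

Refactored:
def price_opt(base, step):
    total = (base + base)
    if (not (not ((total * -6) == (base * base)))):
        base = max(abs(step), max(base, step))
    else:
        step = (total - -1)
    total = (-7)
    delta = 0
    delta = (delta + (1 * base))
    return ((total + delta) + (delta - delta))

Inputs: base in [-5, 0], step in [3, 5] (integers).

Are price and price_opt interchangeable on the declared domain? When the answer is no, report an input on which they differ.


The two are interchangeable: constant usage differs, boolean connective usage differs, statement counts differ, local variable names differ, loop structure differs, and every declared input agrees.
Tracing base=0, step=5: price: total=0, then ((total * -6) == (base * base)) is true, then base=5, then delta=0, then (pos=1), then delta=5, then total=-7, then returns -2 | price_opt: total=0, then (not (not ((total * -6) == (base * base)))) is true, then base=5, then total=-7, then delta=0, then delta=5, then returns -2 — matching result -2.
Sweeping the whole domain (18 inputs) finds no disagreement.
verdict: equivalent


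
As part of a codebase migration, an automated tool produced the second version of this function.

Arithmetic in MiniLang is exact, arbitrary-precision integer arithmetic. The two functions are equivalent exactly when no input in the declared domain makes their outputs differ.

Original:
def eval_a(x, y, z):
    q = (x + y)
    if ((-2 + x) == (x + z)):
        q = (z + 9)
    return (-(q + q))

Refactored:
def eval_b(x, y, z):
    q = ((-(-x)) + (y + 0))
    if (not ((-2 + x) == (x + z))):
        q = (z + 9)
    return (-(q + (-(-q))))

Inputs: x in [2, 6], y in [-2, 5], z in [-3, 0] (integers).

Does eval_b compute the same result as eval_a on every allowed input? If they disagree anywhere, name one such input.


Evaluate both at x=2, y=-2, z=-3.
eval_a: q = 0; ((-2 + x) == (x + z)) -> false; return 0
eval_b: q = 0; (not ((-2 + x) == (x + z))) -> true; q = 6; return -12
0 != -12, so the rewrite changes behavior.
verdict: not equivalent; witness: x=2, y=-2, z=-3


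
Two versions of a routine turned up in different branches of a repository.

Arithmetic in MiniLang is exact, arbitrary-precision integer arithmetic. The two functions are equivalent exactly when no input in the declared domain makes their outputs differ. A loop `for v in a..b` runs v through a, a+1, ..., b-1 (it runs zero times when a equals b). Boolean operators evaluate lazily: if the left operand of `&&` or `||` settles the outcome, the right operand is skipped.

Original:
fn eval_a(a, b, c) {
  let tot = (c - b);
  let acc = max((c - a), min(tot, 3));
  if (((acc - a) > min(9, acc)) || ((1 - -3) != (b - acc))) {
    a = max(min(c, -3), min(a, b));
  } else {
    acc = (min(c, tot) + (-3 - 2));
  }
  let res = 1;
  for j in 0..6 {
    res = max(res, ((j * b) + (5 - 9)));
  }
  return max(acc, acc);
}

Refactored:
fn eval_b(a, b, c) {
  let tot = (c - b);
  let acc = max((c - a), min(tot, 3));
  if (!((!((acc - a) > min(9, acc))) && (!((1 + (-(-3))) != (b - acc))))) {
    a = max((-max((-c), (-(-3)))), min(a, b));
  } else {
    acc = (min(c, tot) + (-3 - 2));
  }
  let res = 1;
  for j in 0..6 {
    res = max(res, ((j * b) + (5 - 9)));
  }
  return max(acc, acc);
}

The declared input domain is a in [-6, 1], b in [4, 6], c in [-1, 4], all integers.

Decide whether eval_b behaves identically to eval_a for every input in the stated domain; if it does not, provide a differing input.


The two are interchangeable: min/max/abs usage differs, and boolean connective usage differs, and arithmetic usage differs, and every declared input agrees.
One worked example (a=-5, b=6, c=0) — eval_a: tot becomes -6; next acc becomes 5; next (((acc - a) > min(9, acc)) || ((1 - -3) != (b - acc))) evaluates to true; next a becomes -3; next res becomes 1; next at j=0:; next res becomes 1; next at j=1:; next res becomes 2; next at j=2:; next res becomes 8; next at j=3:; next res becomes 14; next at j=4:; next res becomes 20; next at j=5:; next res becomes 26; next final value 5; eval_b: tot becomes -6; next acc becomes 5; next (!((!((acc - a) > min(9, acc))) && (!((1 + (-(-3))) != (b - acc))))) evaluates to true; next a becomes -3; next res becomes 1; next at j=0:; next res becomes 1; next at j=1:; next res becomes 2; next at j=2:; next res becomes 8; next at j=3:; next res becomes 14; next at j=4:; next res becomes 20; next at j=5:; next res becomes 26; next final value 5; agreement on 5.
An exhaustive pass over the 144 declared inputs shows identical outputs.
verdict: equivalent


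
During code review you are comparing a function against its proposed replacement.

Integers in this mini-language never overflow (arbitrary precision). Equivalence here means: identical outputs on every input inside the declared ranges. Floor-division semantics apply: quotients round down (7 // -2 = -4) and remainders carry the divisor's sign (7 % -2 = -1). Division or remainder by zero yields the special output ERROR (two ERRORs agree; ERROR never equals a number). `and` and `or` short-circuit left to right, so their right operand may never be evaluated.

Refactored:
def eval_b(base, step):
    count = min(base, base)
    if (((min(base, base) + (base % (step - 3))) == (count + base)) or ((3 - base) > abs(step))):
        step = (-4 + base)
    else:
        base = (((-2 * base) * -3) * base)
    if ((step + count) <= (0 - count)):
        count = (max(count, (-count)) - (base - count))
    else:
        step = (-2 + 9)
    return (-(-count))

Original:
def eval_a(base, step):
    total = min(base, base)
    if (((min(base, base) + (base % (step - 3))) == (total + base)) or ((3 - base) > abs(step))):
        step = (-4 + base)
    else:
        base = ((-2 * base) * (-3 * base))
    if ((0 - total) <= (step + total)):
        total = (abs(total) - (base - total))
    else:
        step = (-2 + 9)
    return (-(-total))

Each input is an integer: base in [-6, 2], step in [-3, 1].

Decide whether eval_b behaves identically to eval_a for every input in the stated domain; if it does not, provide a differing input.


Run the pair on base=-6, step=-3.
eval_a: total = -6; (((min(base, base) + (base % (step - 3))) == (total + base)) or ((3 - base) > abs(step))) -> true; step = -10; ((0 - total) <= (step + total)) -> false; step = 7; return -6
eval_b: count = -6; (((min(base, base) + (base % (step - 3))) == (count + base)) or ((3 - base) > abs(step))) -> true; step = -10; ((step + count) <= (0 - count)) -> true; count = 6; return 6
-6 != 6, so the rewrite changes behavior.
verdict: not equivalent; witness: base=-6, step=-3


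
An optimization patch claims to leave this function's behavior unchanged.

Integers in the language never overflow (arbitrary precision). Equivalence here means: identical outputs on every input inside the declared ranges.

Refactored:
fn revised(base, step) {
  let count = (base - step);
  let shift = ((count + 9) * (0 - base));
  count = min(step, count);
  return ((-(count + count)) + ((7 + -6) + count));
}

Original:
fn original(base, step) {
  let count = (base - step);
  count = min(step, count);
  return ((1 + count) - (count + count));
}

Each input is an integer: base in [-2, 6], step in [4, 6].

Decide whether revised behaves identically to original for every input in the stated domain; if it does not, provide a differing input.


This is a faithful refactor — constant usage differs, plus local variable names differ, plus statement counts differ, plus arithmetic usage differs, but the computed results match everywhere.
Tracing base=-2, step=4: original: count becomes -6; next count becomes -6; next final value 7 | revised: count becomes -6; next shift becomes 6; next count becomes -6; next final value 7 — matching result 7.
An exhaustive pass over the 27 declared inputs shows identical outputs.
verdict: equivalent


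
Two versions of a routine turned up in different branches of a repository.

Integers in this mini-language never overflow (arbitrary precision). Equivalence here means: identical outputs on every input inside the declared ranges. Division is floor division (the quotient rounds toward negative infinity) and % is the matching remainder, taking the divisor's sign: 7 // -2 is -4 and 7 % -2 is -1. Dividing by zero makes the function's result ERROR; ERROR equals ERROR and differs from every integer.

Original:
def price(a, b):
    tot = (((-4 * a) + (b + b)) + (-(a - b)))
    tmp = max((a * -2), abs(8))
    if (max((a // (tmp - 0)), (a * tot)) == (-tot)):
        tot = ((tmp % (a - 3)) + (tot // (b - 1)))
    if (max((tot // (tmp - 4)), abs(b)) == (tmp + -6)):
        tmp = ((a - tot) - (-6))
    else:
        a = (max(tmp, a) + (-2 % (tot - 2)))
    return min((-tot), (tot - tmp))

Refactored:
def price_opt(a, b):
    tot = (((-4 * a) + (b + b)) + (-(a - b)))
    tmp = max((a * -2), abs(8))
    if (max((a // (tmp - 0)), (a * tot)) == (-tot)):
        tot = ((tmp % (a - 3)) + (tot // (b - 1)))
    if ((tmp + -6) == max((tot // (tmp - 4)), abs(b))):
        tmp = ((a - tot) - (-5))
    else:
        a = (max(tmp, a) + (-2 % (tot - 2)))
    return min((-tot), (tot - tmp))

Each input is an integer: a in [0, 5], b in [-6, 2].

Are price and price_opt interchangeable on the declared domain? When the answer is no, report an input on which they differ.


The rewrite breaks on a=0, b=-2, where the results are -18 and -17.
price: tot=-6, then tmp=8, then (max((a // (tmp - 0)), (a * tot)) == (-tot)) is false, then (max((tot // (tmp - 4)), abs(b)) == (tmp + -6)) is true, then tmp=12, then returns -18
price_opt: tot=-6, then tmp=8, then (max((a // (tmp - 0)), (a * tot)) == (-tot)) is false, then ((tmp + -6) == max((tot // (tmp - 4)), abs(b))) is true, then tmp=11, then returns -17
verdict: not equivalent; witness: a=0, b=-2


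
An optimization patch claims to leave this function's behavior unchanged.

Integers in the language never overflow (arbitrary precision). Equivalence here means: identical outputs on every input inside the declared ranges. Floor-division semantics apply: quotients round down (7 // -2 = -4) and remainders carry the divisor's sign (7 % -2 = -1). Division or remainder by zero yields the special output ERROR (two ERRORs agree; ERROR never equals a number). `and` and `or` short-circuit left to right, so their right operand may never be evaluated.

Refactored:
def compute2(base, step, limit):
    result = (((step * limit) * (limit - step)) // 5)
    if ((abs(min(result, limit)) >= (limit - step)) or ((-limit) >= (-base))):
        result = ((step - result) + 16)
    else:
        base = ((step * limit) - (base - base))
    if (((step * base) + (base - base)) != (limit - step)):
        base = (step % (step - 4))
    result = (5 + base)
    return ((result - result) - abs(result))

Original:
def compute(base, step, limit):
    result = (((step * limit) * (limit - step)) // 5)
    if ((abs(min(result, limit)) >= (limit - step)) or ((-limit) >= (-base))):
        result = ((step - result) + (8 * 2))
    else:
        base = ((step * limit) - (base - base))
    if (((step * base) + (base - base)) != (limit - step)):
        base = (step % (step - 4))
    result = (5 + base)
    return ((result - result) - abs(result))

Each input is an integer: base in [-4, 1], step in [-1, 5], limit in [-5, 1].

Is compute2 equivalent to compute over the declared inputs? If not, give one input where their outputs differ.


Equivalent — the differences include arithmetic usage differs, constant usage differs, yet no declared input distinguishes the two.
Spot check at base=-4, step=1, limit=-5 — compute: result=6, then ((abs(min(result, limit)) >= (limit - step)) or ((-limit) >= (-base))) is true, then result=11, then (((step * base) + (base - base)) != (limit - step)) is true, then base=-2, then result=3, then returns -3. compute2: result=6, then ((abs(min(result, limit)) >= (limit - step)) or ((-limit) >= (-base))) is true, then result=11, then (((step * base) + (base - base)) != (limit - step)) is true, then base=-2, then result=3, then returns -3. Both give -3.
Checked all 294 inputs in the declared domain: the outputs agree on every one.
verdict: equivalent
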